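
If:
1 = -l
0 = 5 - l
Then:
No Solution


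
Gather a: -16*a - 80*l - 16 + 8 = -16*a - 80*l - 8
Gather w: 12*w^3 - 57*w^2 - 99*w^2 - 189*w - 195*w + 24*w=12*w^3 - 156*w^2 - 360*w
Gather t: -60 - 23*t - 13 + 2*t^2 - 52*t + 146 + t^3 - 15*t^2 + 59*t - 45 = t^3 - 13*t^2 - 16*t + 28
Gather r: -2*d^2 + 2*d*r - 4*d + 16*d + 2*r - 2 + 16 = -2*d^2 + 12*d + r*(2*d + 2) + 14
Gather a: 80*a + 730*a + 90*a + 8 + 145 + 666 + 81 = 900*a + 900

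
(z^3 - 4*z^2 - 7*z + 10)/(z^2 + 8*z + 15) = (z^3 - 4*z^2 - 7*z + 10)/(z^2 + 8*z + 15)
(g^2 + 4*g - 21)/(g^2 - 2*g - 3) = (g + 7)/(g + 1)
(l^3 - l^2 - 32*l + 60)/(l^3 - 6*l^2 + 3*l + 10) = (l + 6)/(l + 1)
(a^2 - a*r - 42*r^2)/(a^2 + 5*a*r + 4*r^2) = (a^2 - a*r - 42*r^2)/(a^2 + 5*a*r + 4*r^2)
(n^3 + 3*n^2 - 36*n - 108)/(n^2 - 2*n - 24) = (n^2 + 9*n + 18)/(n + 4)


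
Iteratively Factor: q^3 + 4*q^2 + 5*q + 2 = (q + 1)*(q^2 + 3*q + 2) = (q + 1)^2*(q + 2)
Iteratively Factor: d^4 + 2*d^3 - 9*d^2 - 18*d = (d - 3)*(d^3 + 5*d^2 + 6*d) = d*(d - 3)*(d^2 + 5*d + 6) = d*(d - 3)*(d + 3)*(d + 2)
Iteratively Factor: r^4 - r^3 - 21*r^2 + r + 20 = (r - 5)*(r^3 + 4*r^2 - r - 4) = (r - 5)*(r + 1)*(r^2 + 3*r - 4) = (r - 5)*(r - 1)*(r + 1)*(r + 4)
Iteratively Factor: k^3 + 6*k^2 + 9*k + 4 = (k + 1)*(k^2 + 5*k + 4) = (k + 1)^2*(k + 4)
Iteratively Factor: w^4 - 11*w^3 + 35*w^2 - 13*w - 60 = (w - 3)*(w^3 - 8*w^2 + 11*w + 20) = (w - 4)*(w - 3)*(w^2 - 4*w - 5) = (w - 4)*(w - 3)*(w + 1)*(w - 5)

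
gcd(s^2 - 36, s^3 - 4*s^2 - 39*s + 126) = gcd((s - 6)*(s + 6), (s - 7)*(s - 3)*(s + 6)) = s + 6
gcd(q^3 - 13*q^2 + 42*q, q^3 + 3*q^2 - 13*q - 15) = 1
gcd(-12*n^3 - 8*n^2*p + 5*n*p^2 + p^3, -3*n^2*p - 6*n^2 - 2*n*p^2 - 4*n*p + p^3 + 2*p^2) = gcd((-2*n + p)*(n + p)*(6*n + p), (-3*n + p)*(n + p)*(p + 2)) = n + p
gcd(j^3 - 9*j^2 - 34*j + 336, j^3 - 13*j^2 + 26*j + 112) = j^2 - 15*j + 56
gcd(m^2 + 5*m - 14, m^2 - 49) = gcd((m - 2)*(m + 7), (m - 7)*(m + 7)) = m + 7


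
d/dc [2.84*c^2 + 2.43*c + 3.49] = 5.68*c + 2.43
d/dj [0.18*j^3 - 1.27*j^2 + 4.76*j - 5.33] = 0.54*j^2 - 2.54*j + 4.76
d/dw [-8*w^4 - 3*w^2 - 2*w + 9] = -32*w^3 - 6*w - 2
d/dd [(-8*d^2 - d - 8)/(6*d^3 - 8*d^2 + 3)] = (48*d^4 + 12*d^3 + 136*d^2 - 176*d - 3)/(36*d^6 - 96*d^5 + 64*d^4 + 36*d^3 - 48*d^2 + 9)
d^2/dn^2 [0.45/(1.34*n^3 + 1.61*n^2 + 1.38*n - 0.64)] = (-(3.618*n + 1.449)*(1.34*n^3 + 1.61*n^2 + 1.38*n - 0.64) + 0.45*(4.02*n^2 + 3.22*n + 1.38)*(8.04*n^2 + 6.44*n + 2.76))/(1.34*n^3 + 1.61*n^2 + 1.38*n - 0.64)^3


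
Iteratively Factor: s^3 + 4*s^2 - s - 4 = (s + 1)*(s^2 + 3*s - 4) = (s + 1)*(s + 4)*(s - 1)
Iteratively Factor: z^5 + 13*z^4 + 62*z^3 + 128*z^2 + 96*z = (z + 4)*(z^4 + 9*z^3 + 26*z^2 + 24*z) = (z + 4)^2*(z^3 + 5*z^2 + 6*z) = (z + 2)*(z + 4)^2*(z^2 + 3*z) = z*(z + 2)*(z + 4)^2*(z + 3)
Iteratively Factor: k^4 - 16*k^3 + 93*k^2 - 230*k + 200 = (k - 4)*(k^3 - 12*k^2 + 45*k - 50) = (k - 5)*(k - 4)*(k^2 - 7*k + 10) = (k - 5)*(k - 4)*(k - 2)*(k - 5)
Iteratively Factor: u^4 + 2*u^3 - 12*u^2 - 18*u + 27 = (u + 3)*(u^3 - u^2 - 9*u + 9) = (u + 3)^2*(u^2 - 4*u + 3) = (u - 1)*(u + 3)^2*(u - 3)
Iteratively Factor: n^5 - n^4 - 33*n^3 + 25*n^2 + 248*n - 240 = (n - 1)*(n^4 - 33*n^2 - 8*n + 240) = (n - 1)*(n + 4)*(n^3 - 4*n^2 - 17*n + 60) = (n - 1)*(n + 4)^2*(n^2 - 8*n + 15) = (n - 5)*(n - 1)*(n + 4)^2*(n - 3)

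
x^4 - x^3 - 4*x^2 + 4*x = x*(x - 2)*(x - 1)*(x + 2)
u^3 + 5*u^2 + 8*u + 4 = (u + 1)*(u + 2)^2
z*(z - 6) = z^2 - 6*z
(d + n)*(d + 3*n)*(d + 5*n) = d^3 + 9*d^2*n + 23*d*n^2 + 15*n^3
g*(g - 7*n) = g^2 - 7*g*n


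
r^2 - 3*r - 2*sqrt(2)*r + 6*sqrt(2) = (r - 3)*(r - 2*sqrt(2))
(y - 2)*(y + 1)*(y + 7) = y^3 + 6*y^2 - 9*y - 14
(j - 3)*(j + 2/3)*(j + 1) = j^3 - 4*j^2/3 - 13*j/3 - 2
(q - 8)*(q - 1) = q^2 - 9*q + 8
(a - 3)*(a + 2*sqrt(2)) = a^2 - 3*a + 2*sqrt(2)*a - 6*sqrt(2)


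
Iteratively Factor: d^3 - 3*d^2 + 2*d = (d - 2)*(d^2 - d) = d*(d - 2)*(d - 1)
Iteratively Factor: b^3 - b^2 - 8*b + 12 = (b - 2)*(b^2 + b - 6) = (b - 2)*(b + 3)*(b - 2)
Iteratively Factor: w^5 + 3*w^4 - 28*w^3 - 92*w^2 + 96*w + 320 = (w - 2)*(w^4 + 5*w^3 - 18*w^2 - 128*w - 160) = (w - 2)*(w + 2)*(w^3 + 3*w^2 - 24*w - 80) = (w - 5)*(w - 2)*(w + 2)*(w^2 + 8*w + 16) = (w - 5)*(w - 2)*(w + 2)*(w + 4)*(w + 4)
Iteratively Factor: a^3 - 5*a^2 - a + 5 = (a + 1)*(a^2 - 6*a + 5) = (a - 1)*(a + 1)*(a - 5)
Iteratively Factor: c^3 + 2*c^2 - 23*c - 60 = (c - 5)*(c^2 + 7*c + 12) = (c - 5)*(c + 3)*(c + 4)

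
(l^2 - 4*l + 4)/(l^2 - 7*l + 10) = (l - 2)/(l - 5)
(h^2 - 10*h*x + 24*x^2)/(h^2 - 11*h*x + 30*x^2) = (-h + 4*x)/(-h + 5*x)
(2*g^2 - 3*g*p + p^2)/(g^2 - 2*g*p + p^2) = (-2*g + p)/(-g + p)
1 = 1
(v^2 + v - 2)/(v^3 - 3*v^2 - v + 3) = (v + 2)/(v^2 - 2*v - 3)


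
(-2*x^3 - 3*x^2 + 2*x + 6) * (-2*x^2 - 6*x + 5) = 4*x^5 + 18*x^4 + 4*x^3 - 39*x^2 - 26*x + 30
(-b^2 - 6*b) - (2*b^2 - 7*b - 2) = -3*b^2 + b + 2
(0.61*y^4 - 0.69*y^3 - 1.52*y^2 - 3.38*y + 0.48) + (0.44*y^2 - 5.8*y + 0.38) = 0.61*y^4 - 0.69*y^3 - 1.08*y^2 - 9.18*y + 0.86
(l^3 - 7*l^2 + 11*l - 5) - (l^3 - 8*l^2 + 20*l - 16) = l^2 - 9*l + 11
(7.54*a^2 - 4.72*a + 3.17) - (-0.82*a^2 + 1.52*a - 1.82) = 8.36*a^2 - 6.24*a + 4.99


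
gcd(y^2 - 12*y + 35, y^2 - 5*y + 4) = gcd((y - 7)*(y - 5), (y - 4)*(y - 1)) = 1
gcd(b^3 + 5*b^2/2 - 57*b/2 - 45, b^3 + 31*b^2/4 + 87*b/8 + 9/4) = b^2 + 15*b/2 + 9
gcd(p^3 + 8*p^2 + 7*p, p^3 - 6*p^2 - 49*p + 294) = p + 7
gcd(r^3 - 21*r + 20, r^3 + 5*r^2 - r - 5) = r^2 + 4*r - 5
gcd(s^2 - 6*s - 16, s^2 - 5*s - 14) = s + 2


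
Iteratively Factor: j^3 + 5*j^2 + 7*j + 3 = (j + 1)*(j^2 + 4*j + 3) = (j + 1)*(j + 3)*(j + 1)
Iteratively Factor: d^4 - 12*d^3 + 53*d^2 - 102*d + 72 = (d - 2)*(d^3 - 10*d^2 + 33*d - 36) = (d - 3)*(d - 2)*(d^2 - 7*d + 12) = (d - 3)^2*(d - 2)*(d - 4)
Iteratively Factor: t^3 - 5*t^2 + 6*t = (t)*(t^2 - 5*t + 6) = t*(t - 2)*(t - 3)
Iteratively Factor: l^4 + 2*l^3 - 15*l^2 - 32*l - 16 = (l + 4)*(l^3 - 2*l^2 - 7*l - 4) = (l + 1)*(l + 4)*(l^2 - 3*l - 4) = (l + 1)^2*(l + 4)*(l - 4)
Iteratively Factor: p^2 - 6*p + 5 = (p - 5)*(p - 1)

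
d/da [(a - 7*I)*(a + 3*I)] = 2*a - 4*I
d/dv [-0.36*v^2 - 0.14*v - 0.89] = -0.72*v - 0.14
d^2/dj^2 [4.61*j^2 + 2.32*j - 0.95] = 9.22000000000000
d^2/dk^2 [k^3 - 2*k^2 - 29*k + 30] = 6*k - 4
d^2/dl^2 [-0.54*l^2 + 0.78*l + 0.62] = -1.08000000000000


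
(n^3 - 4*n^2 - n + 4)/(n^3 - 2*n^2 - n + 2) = (n - 4)/(n - 2)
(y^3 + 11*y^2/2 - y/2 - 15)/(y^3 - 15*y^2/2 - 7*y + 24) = (y + 5)/(y - 8)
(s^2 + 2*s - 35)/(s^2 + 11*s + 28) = (s - 5)/(s + 4)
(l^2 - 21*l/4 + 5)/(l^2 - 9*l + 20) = (l - 5/4)/(l - 5)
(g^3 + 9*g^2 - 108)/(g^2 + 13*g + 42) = (g^2 + 3*g - 18)/(g + 7)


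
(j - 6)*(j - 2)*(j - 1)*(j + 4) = j^4 - 5*j^3 - 16*j^2 + 68*j - 48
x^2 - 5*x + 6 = (x - 3)*(x - 2)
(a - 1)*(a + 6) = a^2 + 5*a - 6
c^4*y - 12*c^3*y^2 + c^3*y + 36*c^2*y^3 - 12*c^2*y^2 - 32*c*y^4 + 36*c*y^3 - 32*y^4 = (c - 8*y)*(c - 2*y)^2*(c*y + y)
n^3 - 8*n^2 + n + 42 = (n - 7)*(n - 3)*(n + 2)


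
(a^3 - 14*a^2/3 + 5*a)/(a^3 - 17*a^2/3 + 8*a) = (3*a - 5)/(3*a - 8)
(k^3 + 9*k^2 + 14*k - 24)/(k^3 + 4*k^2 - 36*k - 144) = (k - 1)/(k - 6)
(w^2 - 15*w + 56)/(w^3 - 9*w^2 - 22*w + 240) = (w - 7)/(w^2 - w - 30)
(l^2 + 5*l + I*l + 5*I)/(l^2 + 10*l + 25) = (l + I)/(l + 5)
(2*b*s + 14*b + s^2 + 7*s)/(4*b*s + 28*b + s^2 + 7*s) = (2*b + s)/(4*b + s)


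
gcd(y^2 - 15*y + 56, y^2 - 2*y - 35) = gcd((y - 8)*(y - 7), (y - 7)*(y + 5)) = y - 7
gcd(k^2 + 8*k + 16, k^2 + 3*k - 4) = k + 4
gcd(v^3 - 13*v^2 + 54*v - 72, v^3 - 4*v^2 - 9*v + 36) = v^2 - 7*v + 12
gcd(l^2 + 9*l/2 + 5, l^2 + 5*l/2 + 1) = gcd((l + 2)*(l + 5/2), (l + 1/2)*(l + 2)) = l + 2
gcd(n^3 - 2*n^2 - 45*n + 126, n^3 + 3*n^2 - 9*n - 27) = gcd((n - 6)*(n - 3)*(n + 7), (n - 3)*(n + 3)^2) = n - 3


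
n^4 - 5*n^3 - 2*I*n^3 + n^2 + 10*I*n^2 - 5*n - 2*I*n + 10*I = (n - 5)*(n - 2*I)*(n - I)*(n + I)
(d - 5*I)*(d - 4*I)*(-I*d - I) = -I*d^3 - 9*d^2 - I*d^2 - 9*d + 20*I*d + 20*I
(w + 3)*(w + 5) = w^2 + 8*w + 15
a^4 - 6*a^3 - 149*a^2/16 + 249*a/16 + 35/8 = (a - 7)*(a - 5/4)*(a + 1/4)*(a + 2)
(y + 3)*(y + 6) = y^2 + 9*y + 18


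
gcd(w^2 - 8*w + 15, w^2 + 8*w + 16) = 1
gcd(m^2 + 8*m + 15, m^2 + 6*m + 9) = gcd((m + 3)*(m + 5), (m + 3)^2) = m + 3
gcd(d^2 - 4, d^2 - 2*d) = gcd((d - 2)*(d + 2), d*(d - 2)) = d - 2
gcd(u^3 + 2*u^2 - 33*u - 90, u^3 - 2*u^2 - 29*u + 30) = u^2 - u - 30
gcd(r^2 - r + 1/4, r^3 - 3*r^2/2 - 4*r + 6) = 1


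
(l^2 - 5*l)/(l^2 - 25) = l/(l + 5)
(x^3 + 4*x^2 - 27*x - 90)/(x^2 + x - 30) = x + 3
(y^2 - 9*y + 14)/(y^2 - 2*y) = (y - 7)/y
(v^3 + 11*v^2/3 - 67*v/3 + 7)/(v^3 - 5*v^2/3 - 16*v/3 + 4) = (3*v^2 + 20*v - 7)/(3*v^2 + 4*v - 4)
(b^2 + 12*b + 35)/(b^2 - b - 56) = (b + 5)/(b - 8)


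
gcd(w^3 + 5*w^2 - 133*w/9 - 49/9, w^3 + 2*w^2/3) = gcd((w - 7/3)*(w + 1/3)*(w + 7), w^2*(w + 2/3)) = 1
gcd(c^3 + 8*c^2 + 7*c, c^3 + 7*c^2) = c^2 + 7*c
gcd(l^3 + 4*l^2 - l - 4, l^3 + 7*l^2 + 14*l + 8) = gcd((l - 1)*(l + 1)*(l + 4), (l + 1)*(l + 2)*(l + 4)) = l^2 + 5*l + 4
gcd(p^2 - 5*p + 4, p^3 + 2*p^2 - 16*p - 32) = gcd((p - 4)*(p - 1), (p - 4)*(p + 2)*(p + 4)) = p - 4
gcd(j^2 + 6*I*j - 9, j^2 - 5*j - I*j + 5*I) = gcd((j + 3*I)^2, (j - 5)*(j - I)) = 1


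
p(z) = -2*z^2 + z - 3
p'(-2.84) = 12.36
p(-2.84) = -21.97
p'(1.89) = -6.56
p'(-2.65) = 11.60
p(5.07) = -49.34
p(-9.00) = -174.00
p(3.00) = -18.00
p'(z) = 1 - 4*z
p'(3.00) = -11.00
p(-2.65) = -19.70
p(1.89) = -8.25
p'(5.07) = -19.28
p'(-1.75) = 8.00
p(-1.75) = -10.88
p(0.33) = -2.89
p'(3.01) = -11.04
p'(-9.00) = 37.00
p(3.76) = -27.52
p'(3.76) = -14.04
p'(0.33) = -0.32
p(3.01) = -18.11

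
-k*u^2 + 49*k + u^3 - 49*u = (-k + u)*(u - 7)*(u + 7)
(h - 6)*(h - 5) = h^2 - 11*h + 30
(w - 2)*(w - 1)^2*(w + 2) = w^4 - 2*w^3 - 3*w^2 + 8*w - 4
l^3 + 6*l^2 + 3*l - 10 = (l - 1)*(l + 2)*(l + 5)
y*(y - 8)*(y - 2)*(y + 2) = y^4 - 8*y^3 - 4*y^2 + 32*y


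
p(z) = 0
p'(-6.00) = 0.00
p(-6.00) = 0.00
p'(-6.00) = 0.00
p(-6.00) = 0.00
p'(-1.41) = 0.00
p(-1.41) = 0.00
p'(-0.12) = 0.00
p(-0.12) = 0.00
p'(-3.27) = 0.00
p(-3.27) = 0.00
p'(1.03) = 0.00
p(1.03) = 0.00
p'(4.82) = 0.00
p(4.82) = 0.00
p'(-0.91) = 0.00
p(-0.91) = 0.00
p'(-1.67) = 0.00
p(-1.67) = 0.00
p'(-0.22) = 0.00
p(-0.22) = 0.00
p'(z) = 0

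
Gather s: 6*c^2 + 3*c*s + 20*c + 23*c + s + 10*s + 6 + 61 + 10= 6*c^2 + 43*c + s*(3*c + 11) + 77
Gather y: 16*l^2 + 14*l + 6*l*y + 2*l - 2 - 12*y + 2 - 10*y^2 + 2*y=16*l^2 + 16*l - 10*y^2 + y*(6*l - 10)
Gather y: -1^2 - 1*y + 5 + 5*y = 4*y + 4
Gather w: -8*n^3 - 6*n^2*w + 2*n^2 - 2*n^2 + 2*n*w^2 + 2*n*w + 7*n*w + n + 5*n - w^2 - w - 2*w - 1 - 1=-8*n^3 + 6*n + w^2*(2*n - 1) + w*(-6*n^2 + 9*n - 3) - 2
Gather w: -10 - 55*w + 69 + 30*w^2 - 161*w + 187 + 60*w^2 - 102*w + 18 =90*w^2 - 318*w + 264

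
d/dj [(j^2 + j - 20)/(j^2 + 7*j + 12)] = 2*(3*j^2 + 32*j + 76)/(j^4 + 14*j^3 + 73*j^2 + 168*j + 144)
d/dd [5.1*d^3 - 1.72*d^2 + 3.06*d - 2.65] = 15.3*d^2 - 3.44*d + 3.06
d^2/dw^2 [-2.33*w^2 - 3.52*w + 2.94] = -4.66000000000000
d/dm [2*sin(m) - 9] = 2*cos(m)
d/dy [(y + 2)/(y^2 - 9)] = (y^2 - 2*y*(y + 2) - 9)/(y^2 - 9)^2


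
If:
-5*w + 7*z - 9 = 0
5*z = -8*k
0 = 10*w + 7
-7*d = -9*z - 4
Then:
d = 155/98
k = -55/112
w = -7/10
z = 11/14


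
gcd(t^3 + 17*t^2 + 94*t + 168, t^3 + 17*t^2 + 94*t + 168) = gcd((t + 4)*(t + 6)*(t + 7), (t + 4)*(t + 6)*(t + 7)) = t^3 + 17*t^2 + 94*t + 168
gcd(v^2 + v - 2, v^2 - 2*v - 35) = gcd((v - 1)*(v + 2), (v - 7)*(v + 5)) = 1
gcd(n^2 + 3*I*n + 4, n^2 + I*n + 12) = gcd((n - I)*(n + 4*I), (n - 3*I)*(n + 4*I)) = n + 4*I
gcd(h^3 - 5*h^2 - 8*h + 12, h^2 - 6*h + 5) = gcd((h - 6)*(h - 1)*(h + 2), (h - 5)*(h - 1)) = h - 1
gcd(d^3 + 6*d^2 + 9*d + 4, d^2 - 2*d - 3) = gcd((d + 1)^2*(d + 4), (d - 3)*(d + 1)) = d + 1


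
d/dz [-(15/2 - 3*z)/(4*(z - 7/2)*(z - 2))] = 3*(-4*z^2 + 20*z - 27)/(4*(4*z^4 - 44*z^3 + 177*z^2 - 308*z + 196))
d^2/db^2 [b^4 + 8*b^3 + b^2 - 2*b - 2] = 12*b^2 + 48*b + 2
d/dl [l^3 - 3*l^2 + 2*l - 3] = 3*l^2 - 6*l + 2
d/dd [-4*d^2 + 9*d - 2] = 9 - 8*d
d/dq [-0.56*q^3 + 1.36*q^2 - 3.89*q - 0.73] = -1.68*q^2 + 2.72*q - 3.89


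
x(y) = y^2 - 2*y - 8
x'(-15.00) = -32.00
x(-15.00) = 247.00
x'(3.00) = 4.00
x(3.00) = -5.00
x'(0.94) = -0.12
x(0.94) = -9.00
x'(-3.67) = -9.34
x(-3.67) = 12.81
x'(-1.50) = -5.00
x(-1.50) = -2.75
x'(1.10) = 0.20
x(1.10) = -8.99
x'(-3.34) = -8.68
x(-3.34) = 9.84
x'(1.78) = 1.56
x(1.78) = -8.39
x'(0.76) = -0.48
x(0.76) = -8.94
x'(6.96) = 11.92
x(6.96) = 26.52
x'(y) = 2*y - 2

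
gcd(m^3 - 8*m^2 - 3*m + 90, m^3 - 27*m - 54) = m^2 - 3*m - 18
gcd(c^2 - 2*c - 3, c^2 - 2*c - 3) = c^2 - 2*c - 3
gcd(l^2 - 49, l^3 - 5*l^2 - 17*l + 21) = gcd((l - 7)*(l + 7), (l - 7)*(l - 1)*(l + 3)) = l - 7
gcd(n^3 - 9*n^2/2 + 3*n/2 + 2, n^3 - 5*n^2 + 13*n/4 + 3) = n^2 - 7*n/2 - 2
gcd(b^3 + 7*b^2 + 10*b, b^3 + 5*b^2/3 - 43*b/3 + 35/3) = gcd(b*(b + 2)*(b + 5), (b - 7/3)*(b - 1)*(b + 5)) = b + 5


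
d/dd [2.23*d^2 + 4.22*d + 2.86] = 4.46*d + 4.22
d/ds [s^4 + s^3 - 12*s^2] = s*(4*s^2 + 3*s - 24)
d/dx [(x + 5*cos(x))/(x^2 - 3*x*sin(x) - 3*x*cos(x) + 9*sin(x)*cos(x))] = (-8*x^2*sin(x) + 3*x^2*cos(x) - x^2 - 10*x*cos(x) - 9*x*cos(2*x) + 15*x + 12*sin(2*x) - 135*cos(x)/4 + 15*cos(2*x)/2 - 45*cos(3*x)/4 + 15/2)/((x - 3*sin(x))^2*(x - 3*cos(x))^2)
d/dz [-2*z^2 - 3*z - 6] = -4*z - 3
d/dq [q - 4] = 1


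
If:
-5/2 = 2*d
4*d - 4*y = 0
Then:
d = -5/4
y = -5/4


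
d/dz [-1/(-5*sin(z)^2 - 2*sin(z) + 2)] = -2*(5*sin(z) + 1)*cos(z)/(5*sin(z)^2 + 2*sin(z) - 2)^2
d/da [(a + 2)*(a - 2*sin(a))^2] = (a - 2*sin(a))*(a - 2*(a + 2)*(2*cos(a) - 1) - 2*sin(a))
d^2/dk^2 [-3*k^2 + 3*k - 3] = -6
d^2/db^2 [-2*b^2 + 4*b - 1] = -4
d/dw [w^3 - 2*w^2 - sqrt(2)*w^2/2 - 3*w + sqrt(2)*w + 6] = 3*w^2 - 4*w - sqrt(2)*w - 3 + sqrt(2)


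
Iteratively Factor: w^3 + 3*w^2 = (w)*(w^2 + 3*w) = w*(w + 3)*(w)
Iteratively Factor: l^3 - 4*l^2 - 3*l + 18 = (l + 2)*(l^2 - 6*l + 9) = (l - 3)*(l + 2)*(l - 3)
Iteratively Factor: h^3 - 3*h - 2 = (h + 1)*(h^2 - h - 2) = (h + 1)^2*(h - 2)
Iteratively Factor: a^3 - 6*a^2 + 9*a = (a)*(a^2 - 6*a + 9) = a*(a - 3)*(a - 3)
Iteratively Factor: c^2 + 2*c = (c + 2)*(c)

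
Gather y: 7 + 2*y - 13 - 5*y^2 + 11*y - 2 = -5*y^2 + 13*y - 8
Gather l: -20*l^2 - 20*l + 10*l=-20*l^2 - 10*l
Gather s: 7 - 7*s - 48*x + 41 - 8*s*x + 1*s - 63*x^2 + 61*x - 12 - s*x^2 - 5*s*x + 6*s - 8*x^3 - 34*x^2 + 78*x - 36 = s*(-x^2 - 13*x) - 8*x^3 - 97*x^2 + 91*x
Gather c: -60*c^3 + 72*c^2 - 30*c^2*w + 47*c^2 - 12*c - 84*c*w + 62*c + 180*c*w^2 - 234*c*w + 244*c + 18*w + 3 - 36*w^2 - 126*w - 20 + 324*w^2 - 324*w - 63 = -60*c^3 + c^2*(119 - 30*w) + c*(180*w^2 - 318*w + 294) + 288*w^2 - 432*w - 80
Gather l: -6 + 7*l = 7*l - 6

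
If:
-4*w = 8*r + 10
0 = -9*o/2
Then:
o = 0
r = -w/2 - 5/4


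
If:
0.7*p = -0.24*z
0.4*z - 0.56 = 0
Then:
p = -0.48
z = 1.40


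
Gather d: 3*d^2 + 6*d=3*d^2 + 6*d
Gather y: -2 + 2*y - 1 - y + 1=y - 2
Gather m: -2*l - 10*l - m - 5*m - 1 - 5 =-12*l - 6*m - 6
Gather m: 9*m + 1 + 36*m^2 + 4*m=36*m^2 + 13*m + 1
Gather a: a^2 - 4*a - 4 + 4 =a^2 - 4*a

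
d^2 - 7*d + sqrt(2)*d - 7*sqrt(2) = (d - 7)*(d + sqrt(2))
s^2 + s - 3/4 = (s - 1/2)*(s + 3/2)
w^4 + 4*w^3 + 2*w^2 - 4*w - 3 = (w - 1)*(w + 1)^2*(w + 3)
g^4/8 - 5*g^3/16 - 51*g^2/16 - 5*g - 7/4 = (g/4 + 1/2)*(g/2 + 1)*(g - 7)*(g + 1/2)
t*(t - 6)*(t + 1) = t^3 - 5*t^2 - 6*t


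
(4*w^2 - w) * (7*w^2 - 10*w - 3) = 28*w^4 - 47*w^3 - 2*w^2 + 3*w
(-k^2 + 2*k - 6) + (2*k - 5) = -k^2 + 4*k - 11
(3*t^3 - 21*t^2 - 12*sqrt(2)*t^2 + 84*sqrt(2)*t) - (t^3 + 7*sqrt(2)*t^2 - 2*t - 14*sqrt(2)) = 2*t^3 - 19*sqrt(2)*t^2 - 21*t^2 + 2*t + 84*sqrt(2)*t + 14*sqrt(2)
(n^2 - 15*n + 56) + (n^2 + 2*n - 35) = 2*n^2 - 13*n + 21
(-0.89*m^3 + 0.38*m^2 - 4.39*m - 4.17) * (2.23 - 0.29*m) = 0.2581*m^4 - 2.0949*m^3 + 2.1205*m^2 - 8.5804*m - 9.2991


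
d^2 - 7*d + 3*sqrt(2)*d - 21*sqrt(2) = (d - 7)*(d + 3*sqrt(2))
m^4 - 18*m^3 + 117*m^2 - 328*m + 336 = (m - 7)*(m - 4)^2*(m - 3)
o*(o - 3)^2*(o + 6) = o^4 - 27*o^2 + 54*o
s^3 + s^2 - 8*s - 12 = (s - 3)*(s + 2)^2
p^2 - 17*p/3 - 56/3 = (p - 8)*(p + 7/3)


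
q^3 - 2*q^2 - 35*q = q*(q - 7)*(q + 5)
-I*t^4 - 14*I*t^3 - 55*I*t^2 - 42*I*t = t*(t + 6)*(t + 7)*(-I*t - I)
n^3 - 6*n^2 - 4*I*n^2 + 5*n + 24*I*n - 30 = (n - 6)*(n - 5*I)*(n + I)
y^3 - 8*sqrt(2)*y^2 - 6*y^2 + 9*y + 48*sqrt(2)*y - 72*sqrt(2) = (y - 3)^2*(y - 8*sqrt(2))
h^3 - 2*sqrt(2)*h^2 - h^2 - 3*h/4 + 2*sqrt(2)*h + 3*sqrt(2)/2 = (h - 3/2)*(h + 1/2)*(h - 2*sqrt(2))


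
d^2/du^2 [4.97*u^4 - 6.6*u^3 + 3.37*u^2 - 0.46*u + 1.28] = 59.64*u^2 - 39.6*u + 6.74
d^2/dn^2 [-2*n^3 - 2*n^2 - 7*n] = -12*n - 4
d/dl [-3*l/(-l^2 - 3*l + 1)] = 3*(-l^2 - 1)/(l^4 + 6*l^3 + 7*l^2 - 6*l + 1)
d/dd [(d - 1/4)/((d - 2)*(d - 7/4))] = (-16*d^2 + 8*d + 41)/(16*d^4 - 120*d^3 + 337*d^2 - 420*d + 196)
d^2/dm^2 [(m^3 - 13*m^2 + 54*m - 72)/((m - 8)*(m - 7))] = 8*(7*m^3 - 138*m^2 + 894*m - 1894)/(m^6 - 45*m^5 + 843*m^4 - 8415*m^3 + 47208*m^2 - 141120*m + 175616)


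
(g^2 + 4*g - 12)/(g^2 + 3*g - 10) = (g + 6)/(g + 5)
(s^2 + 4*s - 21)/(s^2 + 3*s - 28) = (s - 3)/(s - 4)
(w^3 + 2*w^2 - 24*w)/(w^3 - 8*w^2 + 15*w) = (w^2 + 2*w - 24)/(w^2 - 8*w + 15)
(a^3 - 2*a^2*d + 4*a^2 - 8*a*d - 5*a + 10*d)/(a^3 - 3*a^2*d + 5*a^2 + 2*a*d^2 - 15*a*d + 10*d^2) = (a - 1)/(a - d)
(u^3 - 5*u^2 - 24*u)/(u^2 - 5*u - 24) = u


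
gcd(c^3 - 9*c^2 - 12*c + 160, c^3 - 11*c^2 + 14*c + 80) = c^2 - 13*c + 40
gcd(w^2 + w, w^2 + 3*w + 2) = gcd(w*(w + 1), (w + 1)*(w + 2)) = w + 1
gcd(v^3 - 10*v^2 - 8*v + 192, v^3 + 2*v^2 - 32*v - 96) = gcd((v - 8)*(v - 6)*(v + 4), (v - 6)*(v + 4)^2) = v^2 - 2*v - 24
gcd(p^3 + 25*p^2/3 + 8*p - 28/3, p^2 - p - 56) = p + 7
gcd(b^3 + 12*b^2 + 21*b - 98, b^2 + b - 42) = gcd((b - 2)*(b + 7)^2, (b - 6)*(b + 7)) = b + 7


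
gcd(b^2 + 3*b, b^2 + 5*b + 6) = b + 3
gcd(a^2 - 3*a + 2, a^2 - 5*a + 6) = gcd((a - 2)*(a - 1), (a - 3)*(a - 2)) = a - 2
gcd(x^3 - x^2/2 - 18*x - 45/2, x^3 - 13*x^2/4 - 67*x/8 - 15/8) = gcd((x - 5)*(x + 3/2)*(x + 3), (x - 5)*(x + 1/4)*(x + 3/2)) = x^2 - 7*x/2 - 15/2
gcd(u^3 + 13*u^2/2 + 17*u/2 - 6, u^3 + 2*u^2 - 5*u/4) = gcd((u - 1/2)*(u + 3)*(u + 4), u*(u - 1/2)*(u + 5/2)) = u - 1/2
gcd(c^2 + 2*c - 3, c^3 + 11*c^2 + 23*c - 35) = c - 1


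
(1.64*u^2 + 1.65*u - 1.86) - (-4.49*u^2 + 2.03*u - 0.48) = 6.13*u^2 - 0.38*u - 1.38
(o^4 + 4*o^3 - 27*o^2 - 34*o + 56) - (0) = o^4 + 4*o^3 - 27*o^2 - 34*o + 56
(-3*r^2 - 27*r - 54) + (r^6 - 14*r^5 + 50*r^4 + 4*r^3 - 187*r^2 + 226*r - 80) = r^6 - 14*r^5 + 50*r^4 + 4*r^3 - 190*r^2 + 199*r - 134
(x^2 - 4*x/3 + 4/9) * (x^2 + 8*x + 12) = x^4 + 20*x^3/3 + 16*x^2/9 - 112*x/9 + 16/3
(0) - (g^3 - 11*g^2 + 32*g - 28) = -g^3 + 11*g^2 - 32*g + 28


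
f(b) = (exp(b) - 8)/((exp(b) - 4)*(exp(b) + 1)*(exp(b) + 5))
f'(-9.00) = 0.00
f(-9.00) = 0.40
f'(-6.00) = 0.00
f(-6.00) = 0.40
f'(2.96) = -0.00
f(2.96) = 0.00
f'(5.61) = -0.00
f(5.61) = 0.00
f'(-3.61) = -0.01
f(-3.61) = 0.39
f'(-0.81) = -0.09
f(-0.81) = 0.27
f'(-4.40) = -0.01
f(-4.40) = 0.39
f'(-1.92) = -0.05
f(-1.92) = 0.35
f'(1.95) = 0.04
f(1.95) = -0.00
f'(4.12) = -0.00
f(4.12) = 0.00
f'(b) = -(exp(b) - 8)*exp(b)/((exp(b) - 4)*(exp(b) + 1)*(exp(b) + 5)^2) - (exp(b) - 8)*exp(b)/((exp(b) - 4)*(exp(b) + 1)^2*(exp(b) + 5)) - (exp(b) - 8)*exp(b)/((exp(b) - 4)^2*(exp(b) + 1)*(exp(b) + 5)) + exp(b)/((exp(b) - 4)*(exp(b) + 1)*(exp(b) + 5))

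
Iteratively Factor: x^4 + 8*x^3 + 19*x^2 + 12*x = (x + 4)*(x^3 + 4*x^2 + 3*x) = (x + 1)*(x + 4)*(x^2 + 3*x) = (x + 1)*(x + 3)*(x + 4)*(x)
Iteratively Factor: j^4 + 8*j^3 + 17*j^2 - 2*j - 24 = (j + 4)*(j^3 + 4*j^2 + j - 6) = (j + 3)*(j + 4)*(j^2 + j - 2) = (j - 1)*(j + 3)*(j + 4)*(j + 2)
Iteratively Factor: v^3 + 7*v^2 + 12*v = (v + 4)*(v^2 + 3*v) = v*(v + 4)*(v + 3)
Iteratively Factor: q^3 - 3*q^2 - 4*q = (q + 1)*(q^2 - 4*q) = (q - 4)*(q + 1)*(q)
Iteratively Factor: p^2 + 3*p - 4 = (p - 1)*(p + 4)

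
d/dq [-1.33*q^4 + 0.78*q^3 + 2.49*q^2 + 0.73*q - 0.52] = -5.32*q^3 + 2.34*q^2 + 4.98*q + 0.73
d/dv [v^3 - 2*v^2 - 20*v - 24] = 3*v^2 - 4*v - 20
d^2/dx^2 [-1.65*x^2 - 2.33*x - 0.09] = -3.30000000000000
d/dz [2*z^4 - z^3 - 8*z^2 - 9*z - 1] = 8*z^3 - 3*z^2 - 16*z - 9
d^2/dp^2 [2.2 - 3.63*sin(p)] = 3.63*sin(p)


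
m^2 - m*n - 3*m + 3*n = (m - 3)*(m - n)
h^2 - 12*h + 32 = (h - 8)*(h - 4)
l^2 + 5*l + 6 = (l + 2)*(l + 3)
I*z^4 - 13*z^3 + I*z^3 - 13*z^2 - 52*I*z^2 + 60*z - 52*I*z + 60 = (z + 2*I)*(z + 5*I)*(z + 6*I)*(I*z + I)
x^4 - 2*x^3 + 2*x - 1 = (x - 1)^3*(x + 1)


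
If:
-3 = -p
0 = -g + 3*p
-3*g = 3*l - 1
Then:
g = 9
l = -26/3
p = 3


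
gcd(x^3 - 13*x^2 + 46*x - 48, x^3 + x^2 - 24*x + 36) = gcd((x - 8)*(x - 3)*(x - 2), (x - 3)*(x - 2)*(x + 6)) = x^2 - 5*x + 6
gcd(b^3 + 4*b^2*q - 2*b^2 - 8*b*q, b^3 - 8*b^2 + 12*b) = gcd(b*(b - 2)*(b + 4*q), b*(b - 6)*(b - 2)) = b^2 - 2*b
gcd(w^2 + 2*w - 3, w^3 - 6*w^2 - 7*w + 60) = w + 3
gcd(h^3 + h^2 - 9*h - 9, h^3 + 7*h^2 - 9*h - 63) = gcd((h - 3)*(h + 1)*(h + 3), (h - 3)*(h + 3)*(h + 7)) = h^2 - 9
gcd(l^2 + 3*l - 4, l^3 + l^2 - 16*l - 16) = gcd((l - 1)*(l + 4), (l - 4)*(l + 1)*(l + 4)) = l + 4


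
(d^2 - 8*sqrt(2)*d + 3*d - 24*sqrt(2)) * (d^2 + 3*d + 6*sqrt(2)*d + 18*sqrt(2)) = d^4 - 2*sqrt(2)*d^3 + 6*d^3 - 87*d^2 - 12*sqrt(2)*d^2 - 576*d - 18*sqrt(2)*d - 864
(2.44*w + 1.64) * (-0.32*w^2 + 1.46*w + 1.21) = -0.7808*w^3 + 3.0376*w^2 + 5.3468*w + 1.9844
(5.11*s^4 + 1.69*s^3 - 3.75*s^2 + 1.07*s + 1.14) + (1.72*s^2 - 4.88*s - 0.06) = 5.11*s^4 + 1.69*s^3 - 2.03*s^2 - 3.81*s + 1.08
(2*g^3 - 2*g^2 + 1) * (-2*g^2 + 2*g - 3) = -4*g^5 + 8*g^4 - 10*g^3 + 4*g^2 + 2*g - 3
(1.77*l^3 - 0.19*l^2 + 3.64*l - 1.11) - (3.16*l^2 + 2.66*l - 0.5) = 1.77*l^3 - 3.35*l^2 + 0.98*l - 0.61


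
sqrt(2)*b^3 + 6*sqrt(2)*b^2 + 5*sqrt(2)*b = b*(b + 5)*(sqrt(2)*b + sqrt(2))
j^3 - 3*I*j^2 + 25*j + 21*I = (j - 7*I)*(j + I)*(j + 3*I)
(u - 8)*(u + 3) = u^2 - 5*u - 24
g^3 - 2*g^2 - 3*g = g*(g - 3)*(g + 1)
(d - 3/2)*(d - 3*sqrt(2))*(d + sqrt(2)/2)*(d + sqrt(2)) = d^4 - 3*sqrt(2)*d^3/2 - 3*d^3/2 - 8*d^2 + 9*sqrt(2)*d^2/4 - 3*sqrt(2)*d + 12*d + 9*sqrt(2)/2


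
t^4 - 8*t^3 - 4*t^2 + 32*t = t*(t - 8)*(t - 2)*(t + 2)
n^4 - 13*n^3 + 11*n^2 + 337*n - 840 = (n - 8)*(n - 7)*(n - 3)*(n + 5)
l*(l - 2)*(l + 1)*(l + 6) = l^4 + 5*l^3 - 8*l^2 - 12*l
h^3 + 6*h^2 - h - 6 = (h - 1)*(h + 1)*(h + 6)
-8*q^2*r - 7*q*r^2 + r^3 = r*(-8*q + r)*(q + r)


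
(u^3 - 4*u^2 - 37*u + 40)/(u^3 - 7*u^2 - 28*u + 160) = (u - 1)/(u - 4)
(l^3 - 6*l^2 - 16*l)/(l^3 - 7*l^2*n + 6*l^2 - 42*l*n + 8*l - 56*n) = l*(l - 8)/(l^2 - 7*l*n + 4*l - 28*n)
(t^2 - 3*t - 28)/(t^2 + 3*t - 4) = (t - 7)/(t - 1)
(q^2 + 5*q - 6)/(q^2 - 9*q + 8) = (q + 6)/(q - 8)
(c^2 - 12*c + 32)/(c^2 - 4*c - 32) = (c - 4)/(c + 4)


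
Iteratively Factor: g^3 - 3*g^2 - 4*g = (g + 1)*(g^2 - 4*g) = g*(g + 1)*(g - 4)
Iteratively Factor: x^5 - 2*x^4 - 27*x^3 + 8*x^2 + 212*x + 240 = (x + 2)*(x^4 - 4*x^3 - 19*x^2 + 46*x + 120) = (x - 4)*(x + 2)*(x^3 - 19*x - 30) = (x - 4)*(x + 2)*(x + 3)*(x^2 - 3*x - 10) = (x - 4)*(x + 2)^2*(x + 3)*(x - 5)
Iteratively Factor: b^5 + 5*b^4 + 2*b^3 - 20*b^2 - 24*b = (b + 3)*(b^4 + 2*b^3 - 4*b^2 - 8*b) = (b - 2)*(b + 3)*(b^3 + 4*b^2 + 4*b) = (b - 2)*(b + 2)*(b + 3)*(b^2 + 2*b) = (b - 2)*(b + 2)^2*(b + 3)*(b)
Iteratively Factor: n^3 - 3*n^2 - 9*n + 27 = (n + 3)*(n^2 - 6*n + 9) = (n - 3)*(n + 3)*(n - 3)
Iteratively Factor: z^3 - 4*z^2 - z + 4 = (z - 1)*(z^2 - 3*z - 4) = (z - 1)*(z + 1)*(z - 4)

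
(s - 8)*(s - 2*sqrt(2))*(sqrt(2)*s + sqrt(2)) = sqrt(2)*s^3 - 7*sqrt(2)*s^2 - 4*s^2 - 8*sqrt(2)*s + 28*s + 32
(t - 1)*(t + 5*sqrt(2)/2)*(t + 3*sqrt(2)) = t^3 - t^2 + 11*sqrt(2)*t^2/2 - 11*sqrt(2)*t/2 + 15*t - 15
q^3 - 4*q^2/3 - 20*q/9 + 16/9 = (q - 2)*(q - 2/3)*(q + 4/3)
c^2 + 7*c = c*(c + 7)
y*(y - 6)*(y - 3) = y^3 - 9*y^2 + 18*y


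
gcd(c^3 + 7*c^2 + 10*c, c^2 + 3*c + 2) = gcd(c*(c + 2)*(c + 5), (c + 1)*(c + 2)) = c + 2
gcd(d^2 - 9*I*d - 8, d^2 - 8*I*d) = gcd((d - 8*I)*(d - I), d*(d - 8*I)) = d - 8*I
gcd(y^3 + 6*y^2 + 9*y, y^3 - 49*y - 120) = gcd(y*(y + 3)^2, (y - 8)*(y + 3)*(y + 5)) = y + 3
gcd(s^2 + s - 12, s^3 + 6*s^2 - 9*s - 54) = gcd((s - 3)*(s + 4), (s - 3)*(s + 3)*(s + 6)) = s - 3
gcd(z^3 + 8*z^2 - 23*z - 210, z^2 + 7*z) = z + 7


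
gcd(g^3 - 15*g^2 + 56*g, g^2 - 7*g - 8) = g - 8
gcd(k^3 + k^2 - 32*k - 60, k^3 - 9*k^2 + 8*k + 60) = k^2 - 4*k - 12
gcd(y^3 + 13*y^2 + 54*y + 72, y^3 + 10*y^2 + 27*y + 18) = y^2 + 9*y + 18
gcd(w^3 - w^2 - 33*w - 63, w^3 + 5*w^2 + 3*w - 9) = w^2 + 6*w + 9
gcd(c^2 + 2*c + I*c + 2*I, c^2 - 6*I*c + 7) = c + I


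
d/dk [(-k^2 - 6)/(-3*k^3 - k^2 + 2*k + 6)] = (-3*k^4 - 56*k^2 - 24*k + 12)/(9*k^6 + 6*k^5 - 11*k^4 - 40*k^3 - 8*k^2 + 24*k + 36)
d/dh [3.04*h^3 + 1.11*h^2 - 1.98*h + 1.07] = 9.12*h^2 + 2.22*h - 1.98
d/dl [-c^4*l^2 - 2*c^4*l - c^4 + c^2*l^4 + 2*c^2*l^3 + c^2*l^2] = 2*c^2*(-c^2*l - c^2 + 2*l^3 + 3*l^2 + l)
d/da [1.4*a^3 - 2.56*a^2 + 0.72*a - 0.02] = 4.2*a^2 - 5.12*a + 0.72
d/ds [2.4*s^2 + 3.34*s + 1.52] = 4.8*s + 3.34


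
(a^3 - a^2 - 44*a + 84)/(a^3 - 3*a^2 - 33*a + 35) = (a^3 - a^2 - 44*a + 84)/(a^3 - 3*a^2 - 33*a + 35)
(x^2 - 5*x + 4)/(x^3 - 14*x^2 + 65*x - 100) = (x - 1)/(x^2 - 10*x + 25)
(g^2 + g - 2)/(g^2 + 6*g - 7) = (g + 2)/(g + 7)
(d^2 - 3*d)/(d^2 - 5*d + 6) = d/(d - 2)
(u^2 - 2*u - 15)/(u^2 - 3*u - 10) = (u + 3)/(u + 2)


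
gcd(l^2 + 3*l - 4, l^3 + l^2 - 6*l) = 1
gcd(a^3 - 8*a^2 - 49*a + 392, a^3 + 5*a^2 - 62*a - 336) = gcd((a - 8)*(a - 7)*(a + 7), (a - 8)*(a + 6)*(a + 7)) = a^2 - a - 56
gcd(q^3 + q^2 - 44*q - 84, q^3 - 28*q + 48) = q + 6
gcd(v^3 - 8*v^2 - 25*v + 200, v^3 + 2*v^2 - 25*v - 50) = v^2 - 25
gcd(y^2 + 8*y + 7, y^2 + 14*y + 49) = y + 7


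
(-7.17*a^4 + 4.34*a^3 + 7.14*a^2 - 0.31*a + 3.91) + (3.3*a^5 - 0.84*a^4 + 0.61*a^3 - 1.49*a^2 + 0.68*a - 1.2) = 3.3*a^5 - 8.01*a^4 + 4.95*a^3 + 5.65*a^2 + 0.37*a + 2.71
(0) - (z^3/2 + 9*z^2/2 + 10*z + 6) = -z^3/2 - 9*z^2/2 - 10*z - 6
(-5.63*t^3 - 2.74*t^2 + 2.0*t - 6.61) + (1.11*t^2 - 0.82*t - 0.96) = -5.63*t^3 - 1.63*t^2 + 1.18*t - 7.57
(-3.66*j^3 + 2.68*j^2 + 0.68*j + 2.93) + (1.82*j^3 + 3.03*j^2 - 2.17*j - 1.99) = -1.84*j^3 + 5.71*j^2 - 1.49*j + 0.94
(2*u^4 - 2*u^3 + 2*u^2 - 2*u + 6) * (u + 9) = 2*u^5 + 16*u^4 - 16*u^3 + 16*u^2 - 12*u + 54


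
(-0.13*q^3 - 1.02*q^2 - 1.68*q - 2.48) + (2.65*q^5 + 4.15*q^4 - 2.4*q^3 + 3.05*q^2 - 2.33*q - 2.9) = 2.65*q^5 + 4.15*q^4 - 2.53*q^3 + 2.03*q^2 - 4.01*q - 5.38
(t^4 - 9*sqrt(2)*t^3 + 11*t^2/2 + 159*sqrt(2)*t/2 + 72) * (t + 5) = t^5 - 9*sqrt(2)*t^4 + 5*t^4 - 45*sqrt(2)*t^3 + 11*t^3/2 + 55*t^2/2 + 159*sqrt(2)*t^2/2 + 72*t + 795*sqrt(2)*t/2 + 360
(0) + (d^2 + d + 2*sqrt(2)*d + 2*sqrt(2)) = d^2 + d + 2*sqrt(2)*d + 2*sqrt(2)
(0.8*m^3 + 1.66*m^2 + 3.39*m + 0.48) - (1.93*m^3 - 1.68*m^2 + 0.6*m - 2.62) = -1.13*m^3 + 3.34*m^2 + 2.79*m + 3.1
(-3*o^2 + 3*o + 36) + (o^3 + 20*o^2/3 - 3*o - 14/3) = o^3 + 11*o^2/3 + 94/3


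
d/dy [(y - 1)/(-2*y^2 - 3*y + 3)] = 2*y*(y - 2)/(4*y^4 + 12*y^3 - 3*y^2 - 18*y + 9)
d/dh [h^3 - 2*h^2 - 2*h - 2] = 3*h^2 - 4*h - 2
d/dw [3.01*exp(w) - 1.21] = 3.01*exp(w)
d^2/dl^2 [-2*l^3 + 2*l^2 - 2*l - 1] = 4 - 12*l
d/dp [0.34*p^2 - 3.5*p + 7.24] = 0.68*p - 3.5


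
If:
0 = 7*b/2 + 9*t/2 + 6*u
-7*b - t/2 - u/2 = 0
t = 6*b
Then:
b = 0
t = 0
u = 0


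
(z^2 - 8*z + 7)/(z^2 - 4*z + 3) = (z - 7)/(z - 3)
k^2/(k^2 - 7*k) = k/(k - 7)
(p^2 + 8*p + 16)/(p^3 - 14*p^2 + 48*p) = (p^2 + 8*p + 16)/(p*(p^2 - 14*p + 48))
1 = 1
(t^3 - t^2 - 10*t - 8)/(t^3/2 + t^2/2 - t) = 2*(t^2 - 3*t - 4)/(t*(t - 1))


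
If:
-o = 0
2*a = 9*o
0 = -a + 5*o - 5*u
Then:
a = 0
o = 0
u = 0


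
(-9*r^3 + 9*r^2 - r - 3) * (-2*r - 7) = 18*r^4 + 45*r^3 - 61*r^2 + 13*r + 21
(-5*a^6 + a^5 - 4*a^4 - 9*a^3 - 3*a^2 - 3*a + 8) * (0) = 0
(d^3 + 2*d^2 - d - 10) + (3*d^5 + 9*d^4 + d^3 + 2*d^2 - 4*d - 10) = 3*d^5 + 9*d^4 + 2*d^3 + 4*d^2 - 5*d - 20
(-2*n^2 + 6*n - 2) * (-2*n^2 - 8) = 4*n^4 - 12*n^3 + 20*n^2 - 48*n + 16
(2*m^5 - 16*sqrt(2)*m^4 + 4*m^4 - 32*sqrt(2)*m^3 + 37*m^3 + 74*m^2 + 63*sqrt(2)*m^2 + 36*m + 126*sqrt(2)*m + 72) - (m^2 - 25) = 2*m^5 - 16*sqrt(2)*m^4 + 4*m^4 - 32*sqrt(2)*m^3 + 37*m^3 + 73*m^2 + 63*sqrt(2)*m^2 + 36*m + 126*sqrt(2)*m + 97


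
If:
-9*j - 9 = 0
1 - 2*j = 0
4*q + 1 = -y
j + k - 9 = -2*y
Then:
No Solution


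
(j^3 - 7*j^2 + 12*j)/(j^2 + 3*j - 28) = j*(j - 3)/(j + 7)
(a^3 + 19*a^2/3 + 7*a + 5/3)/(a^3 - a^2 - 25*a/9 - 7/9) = 3*(a + 5)/(3*a - 7)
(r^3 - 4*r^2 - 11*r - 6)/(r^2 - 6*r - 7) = (r^2 - 5*r - 6)/(r - 7)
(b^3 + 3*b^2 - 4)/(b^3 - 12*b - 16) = (b - 1)/(b - 4)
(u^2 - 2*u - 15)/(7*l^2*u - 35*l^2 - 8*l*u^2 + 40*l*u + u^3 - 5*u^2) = (u + 3)/(7*l^2 - 8*l*u + u^2)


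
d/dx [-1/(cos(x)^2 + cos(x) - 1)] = -(2*cos(x) + 1)*sin(x)/(sin(x)^2 - cos(x))^2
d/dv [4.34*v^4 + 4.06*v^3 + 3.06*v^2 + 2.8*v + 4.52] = 17.36*v^3 + 12.18*v^2 + 6.12*v + 2.8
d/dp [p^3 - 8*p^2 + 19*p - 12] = 3*p^2 - 16*p + 19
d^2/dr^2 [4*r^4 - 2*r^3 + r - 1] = 12*r*(4*r - 1)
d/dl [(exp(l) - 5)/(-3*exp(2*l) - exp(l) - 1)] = ((exp(l) - 5)*(6*exp(l) + 1) - 3*exp(2*l) - exp(l) - 1)*exp(l)/(3*exp(2*l) + exp(l) + 1)^2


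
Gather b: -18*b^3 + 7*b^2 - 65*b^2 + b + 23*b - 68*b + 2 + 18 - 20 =-18*b^3 - 58*b^2 - 44*b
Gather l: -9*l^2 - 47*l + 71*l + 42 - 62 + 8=-9*l^2 + 24*l - 12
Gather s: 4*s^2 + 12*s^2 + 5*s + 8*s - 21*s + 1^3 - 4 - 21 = 16*s^2 - 8*s - 24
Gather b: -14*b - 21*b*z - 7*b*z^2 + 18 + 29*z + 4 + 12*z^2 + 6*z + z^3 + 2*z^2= b*(-7*z^2 - 21*z - 14) + z^3 + 14*z^2 + 35*z + 22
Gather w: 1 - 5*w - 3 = -5*w - 2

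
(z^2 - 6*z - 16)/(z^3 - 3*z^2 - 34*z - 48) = 1/(z + 3)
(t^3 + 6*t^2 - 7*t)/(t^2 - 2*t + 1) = t*(t + 7)/(t - 1)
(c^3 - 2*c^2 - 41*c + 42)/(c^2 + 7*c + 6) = (c^2 - 8*c + 7)/(c + 1)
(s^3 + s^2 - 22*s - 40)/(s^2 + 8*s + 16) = (s^2 - 3*s - 10)/(s + 4)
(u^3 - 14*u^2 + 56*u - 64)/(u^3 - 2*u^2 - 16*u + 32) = (u - 8)/(u + 4)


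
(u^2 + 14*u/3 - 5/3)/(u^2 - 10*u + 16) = (3*u^2 + 14*u - 5)/(3*(u^2 - 10*u + 16))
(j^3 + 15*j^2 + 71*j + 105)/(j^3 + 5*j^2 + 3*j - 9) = (j^2 + 12*j + 35)/(j^2 + 2*j - 3)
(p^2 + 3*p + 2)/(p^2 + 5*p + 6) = (p + 1)/(p + 3)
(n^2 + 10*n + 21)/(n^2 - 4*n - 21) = (n + 7)/(n - 7)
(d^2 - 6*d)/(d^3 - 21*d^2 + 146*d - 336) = d/(d^2 - 15*d + 56)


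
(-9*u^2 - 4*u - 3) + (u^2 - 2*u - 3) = -8*u^2 - 6*u - 6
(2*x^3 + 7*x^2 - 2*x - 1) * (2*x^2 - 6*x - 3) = 4*x^5 + 2*x^4 - 52*x^3 - 11*x^2 + 12*x + 3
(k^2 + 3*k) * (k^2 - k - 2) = k^4 + 2*k^3 - 5*k^2 - 6*k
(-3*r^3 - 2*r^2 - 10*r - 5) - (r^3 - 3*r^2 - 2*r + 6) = -4*r^3 + r^2 - 8*r - 11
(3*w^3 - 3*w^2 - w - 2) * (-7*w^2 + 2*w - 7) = -21*w^5 + 27*w^4 - 20*w^3 + 33*w^2 + 3*w + 14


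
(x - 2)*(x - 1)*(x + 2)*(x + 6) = x^4 + 5*x^3 - 10*x^2 - 20*x + 24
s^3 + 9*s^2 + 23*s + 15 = (s + 1)*(s + 3)*(s + 5)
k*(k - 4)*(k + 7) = k^3 + 3*k^2 - 28*k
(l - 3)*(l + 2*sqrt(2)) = l^2 - 3*l + 2*sqrt(2)*l - 6*sqrt(2)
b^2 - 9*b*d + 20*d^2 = (b - 5*d)*(b - 4*d)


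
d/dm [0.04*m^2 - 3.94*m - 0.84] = 0.08*m - 3.94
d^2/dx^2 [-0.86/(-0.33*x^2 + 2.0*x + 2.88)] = (0.187308*x^2 - 1.1352*x - 0.86*(0.66*x - 2.0)*(1.32*x - 4.0) - 1.634688)/(-0.33*x^2 + 2.0*x + 2.88)^3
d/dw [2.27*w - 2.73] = 2.27000000000000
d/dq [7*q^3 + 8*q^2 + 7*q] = 21*q^2 + 16*q + 7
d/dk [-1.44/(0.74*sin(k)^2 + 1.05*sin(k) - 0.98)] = (2.1312*sin(k) + 1.512)*cos(k)/(0.74*sin(k)^2 + 1.05*sin(k) - 0.98)^2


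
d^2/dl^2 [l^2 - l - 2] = 2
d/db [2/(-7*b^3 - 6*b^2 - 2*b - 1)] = 2*(21*b^2 + 12*b + 2)/(7*b^3 + 6*b^2 + 2*b + 1)^2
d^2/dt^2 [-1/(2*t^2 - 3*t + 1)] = 2*(4*t^2 - 6*t - (4*t - 3)^2 + 2)/(2*t^2 - 3*t + 1)^3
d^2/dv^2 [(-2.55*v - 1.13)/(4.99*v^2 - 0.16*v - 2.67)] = ((2.55*v + 1.13)*(9.98*v - 0.16)*(19.96*v - 0.32) + (76.347*v + 10.4614)*(-4.99*v^2 + 0.16*v + 2.67))/(-4.99*v^2 + 0.16*v + 2.67)^3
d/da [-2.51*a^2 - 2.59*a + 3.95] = -5.02*a - 2.59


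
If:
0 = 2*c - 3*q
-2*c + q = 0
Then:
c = 0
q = 0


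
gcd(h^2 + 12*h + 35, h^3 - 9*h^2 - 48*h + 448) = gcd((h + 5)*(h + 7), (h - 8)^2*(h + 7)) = h + 7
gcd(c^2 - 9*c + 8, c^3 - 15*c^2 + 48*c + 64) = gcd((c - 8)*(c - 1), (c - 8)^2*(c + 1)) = c - 8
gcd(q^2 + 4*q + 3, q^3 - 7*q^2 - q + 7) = q + 1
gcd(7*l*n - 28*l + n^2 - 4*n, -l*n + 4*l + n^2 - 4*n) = n - 4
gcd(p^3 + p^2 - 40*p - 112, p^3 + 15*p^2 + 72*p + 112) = p^2 + 8*p + 16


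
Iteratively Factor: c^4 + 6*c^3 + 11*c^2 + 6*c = (c + 3)*(c^3 + 3*c^2 + 2*c) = c*(c + 3)*(c^2 + 3*c + 2) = c*(c + 2)*(c + 3)*(c + 1)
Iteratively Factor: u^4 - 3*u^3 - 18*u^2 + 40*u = (u + 4)*(u^3 - 7*u^2 + 10*u) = (u - 5)*(u + 4)*(u^2 - 2*u) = u*(u - 5)*(u + 4)*(u - 2)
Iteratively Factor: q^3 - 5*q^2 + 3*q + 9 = (q + 1)*(q^2 - 6*q + 9) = (q - 3)*(q + 1)*(q - 3)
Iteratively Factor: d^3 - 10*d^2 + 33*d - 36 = (d - 3)*(d^2 - 7*d + 12) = (d - 3)^2*(d - 4)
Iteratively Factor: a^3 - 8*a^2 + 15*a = (a - 5)*(a^2 - 3*a) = (a - 5)*(a - 3)*(a)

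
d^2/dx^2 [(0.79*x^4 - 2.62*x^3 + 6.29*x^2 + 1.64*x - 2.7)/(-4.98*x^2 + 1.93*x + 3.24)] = (-39.1846319999999*x^6 + 45.558036*x^5 + 58.8248219999998*x^4 - 177.230248*x^3 - 208.392912*x^2 - 149.452776*x - 4.30477200000002)/(123.505992*x^6 - 143.594316*x^5 - 185.409882*x^4 + 179.656559*x^3 + 120.628116*x^2 - 60.781104*x - 34.012224)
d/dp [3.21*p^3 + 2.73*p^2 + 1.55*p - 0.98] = 9.63*p^2 + 5.46*p + 1.55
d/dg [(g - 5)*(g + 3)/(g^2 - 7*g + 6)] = (-5*g^2 + 42*g - 117)/(g^4 - 14*g^3 + 61*g^2 - 84*g + 36)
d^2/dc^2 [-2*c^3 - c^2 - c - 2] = -12*c - 2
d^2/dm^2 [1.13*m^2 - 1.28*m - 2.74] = 2.26000000000000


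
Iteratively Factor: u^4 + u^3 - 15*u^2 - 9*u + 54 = (u - 2)*(u^3 + 3*u^2 - 9*u - 27) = (u - 3)*(u - 2)*(u^2 + 6*u + 9) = (u - 3)*(u - 2)*(u + 3)*(u + 3)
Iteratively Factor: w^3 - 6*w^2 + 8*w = (w - 2)*(w^2 - 4*w) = (w - 4)*(w - 2)*(w)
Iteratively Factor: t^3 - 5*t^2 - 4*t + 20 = (t + 2)*(t^2 - 7*t + 10) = (t - 2)*(t + 2)*(t - 5)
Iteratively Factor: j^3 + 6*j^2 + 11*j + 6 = (j + 1)*(j^2 + 5*j + 6) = (j + 1)*(j + 2)*(j + 3)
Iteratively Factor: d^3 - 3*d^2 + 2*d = (d - 2)*(d^2 - d) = d*(d - 2)*(d - 1)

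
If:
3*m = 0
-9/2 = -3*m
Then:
No Solution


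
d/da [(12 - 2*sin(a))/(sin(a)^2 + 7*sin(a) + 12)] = 2*(sin(a)^2 - 12*sin(a) - 54)*cos(a)/(sin(a)^2 + 7*sin(a) + 12)^2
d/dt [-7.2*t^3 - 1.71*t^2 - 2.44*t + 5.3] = -21.6*t^2 - 3.42*t - 2.44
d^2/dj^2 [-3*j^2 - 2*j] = -6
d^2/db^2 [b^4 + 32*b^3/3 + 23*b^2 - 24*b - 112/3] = 12*b^2 + 64*b + 46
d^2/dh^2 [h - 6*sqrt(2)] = 0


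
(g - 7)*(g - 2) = g^2 - 9*g + 14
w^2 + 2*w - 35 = (w - 5)*(w + 7)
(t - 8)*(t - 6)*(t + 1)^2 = t^4 - 12*t^3 + 21*t^2 + 82*t + 48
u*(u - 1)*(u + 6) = u^3 + 5*u^2 - 6*u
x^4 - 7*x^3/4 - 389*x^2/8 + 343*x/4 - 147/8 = (x - 7)*(x - 3/2)*(x - 1/4)*(x + 7)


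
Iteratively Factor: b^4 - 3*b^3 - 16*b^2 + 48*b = (b + 4)*(b^3 - 7*b^2 + 12*b) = b*(b + 4)*(b^2 - 7*b + 12) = b*(b - 4)*(b + 4)*(b - 3)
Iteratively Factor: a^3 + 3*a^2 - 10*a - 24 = (a + 4)*(a^2 - a - 6) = (a - 3)*(a + 4)*(a + 2)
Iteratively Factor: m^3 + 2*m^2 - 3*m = (m)*(m^2 + 2*m - 3) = m*(m - 1)*(m + 3)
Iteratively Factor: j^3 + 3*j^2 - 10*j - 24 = (j - 3)*(j^2 + 6*j + 8) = (j - 3)*(j + 4)*(j + 2)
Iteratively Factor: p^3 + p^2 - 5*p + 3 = (p - 1)*(p^2 + 2*p - 3) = (p - 1)^2*(p + 3)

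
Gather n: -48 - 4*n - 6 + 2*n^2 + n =2*n^2 - 3*n - 54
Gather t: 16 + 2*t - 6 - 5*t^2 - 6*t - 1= -5*t^2 - 4*t + 9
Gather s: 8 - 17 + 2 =-7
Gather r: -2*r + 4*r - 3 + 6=2*r + 3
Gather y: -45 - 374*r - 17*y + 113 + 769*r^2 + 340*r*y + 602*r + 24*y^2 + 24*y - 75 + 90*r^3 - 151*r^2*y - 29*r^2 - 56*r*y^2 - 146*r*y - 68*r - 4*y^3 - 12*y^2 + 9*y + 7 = 90*r^3 + 740*r^2 + 160*r - 4*y^3 + y^2*(12 - 56*r) + y*(-151*r^2 + 194*r + 16)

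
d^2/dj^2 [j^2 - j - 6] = 2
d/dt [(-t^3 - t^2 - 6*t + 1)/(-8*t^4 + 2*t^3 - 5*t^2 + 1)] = (-8*t^6 - 16*t^5 - 137*t^4 + 56*t^3 - 39*t^2 + 8*t - 6)/(64*t^8 - 32*t^7 + 84*t^6 - 20*t^5 + 9*t^4 + 4*t^3 - 10*t^2 + 1)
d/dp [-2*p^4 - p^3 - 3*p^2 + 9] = p*(-8*p^2 - 3*p - 6)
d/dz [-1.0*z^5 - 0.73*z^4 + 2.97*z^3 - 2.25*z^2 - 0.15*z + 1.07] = -5.0*z^4 - 2.92*z^3 + 8.91*z^2 - 4.5*z - 0.15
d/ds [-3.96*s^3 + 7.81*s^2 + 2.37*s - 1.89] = -11.88*s^2 + 15.62*s + 2.37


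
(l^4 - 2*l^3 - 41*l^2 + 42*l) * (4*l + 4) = 4*l^5 - 4*l^4 - 172*l^3 + 4*l^2 + 168*l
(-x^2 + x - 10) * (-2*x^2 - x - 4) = 2*x^4 - x^3 + 23*x^2 + 6*x + 40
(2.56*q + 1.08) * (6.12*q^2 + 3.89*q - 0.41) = 15.6672*q^3 + 16.568*q^2 + 3.1516*q - 0.4428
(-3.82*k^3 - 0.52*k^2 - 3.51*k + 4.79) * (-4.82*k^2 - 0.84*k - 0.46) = 18.4124*k^5 + 5.7152*k^4 + 19.1122*k^3 - 19.9002*k^2 - 2.409*k - 2.2034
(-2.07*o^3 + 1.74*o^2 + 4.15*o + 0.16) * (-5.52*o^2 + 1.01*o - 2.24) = 11.4264*o^5 - 11.6955*o^4 - 16.5138*o^3 - 0.5893*o^2 - 9.1344*o - 0.3584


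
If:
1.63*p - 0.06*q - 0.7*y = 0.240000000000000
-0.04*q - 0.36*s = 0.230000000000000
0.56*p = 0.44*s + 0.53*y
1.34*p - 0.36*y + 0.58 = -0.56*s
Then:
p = -1.80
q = -17.77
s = 1.34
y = -3.01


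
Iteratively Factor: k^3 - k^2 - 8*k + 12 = (k + 3)*(k^2 - 4*k + 4) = (k - 2)*(k + 3)*(k - 2)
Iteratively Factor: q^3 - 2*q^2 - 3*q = (q + 1)*(q^2 - 3*q) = q*(q + 1)*(q - 3)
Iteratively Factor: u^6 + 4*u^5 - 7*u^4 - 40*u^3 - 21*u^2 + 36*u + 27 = (u + 1)*(u^5 + 3*u^4 - 10*u^3 - 30*u^2 + 9*u + 27) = (u + 1)^2*(u^4 + 2*u^3 - 12*u^2 - 18*u + 27) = (u + 1)^2*(u + 3)*(u^3 - u^2 - 9*u + 9) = (u - 3)*(u + 1)^2*(u + 3)*(u^2 + 2*u - 3) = (u - 3)*(u - 1)*(u + 1)^2*(u + 3)*(u + 3)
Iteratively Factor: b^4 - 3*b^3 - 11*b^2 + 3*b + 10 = (b - 5)*(b^3 + 2*b^2 - b - 2) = (b - 5)*(b - 1)*(b^2 + 3*b + 2) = (b - 5)*(b - 1)*(b + 1)*(b + 2)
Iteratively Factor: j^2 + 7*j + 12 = (j + 4)*(j + 3)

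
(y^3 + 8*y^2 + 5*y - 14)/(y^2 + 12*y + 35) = (y^2 + y - 2)/(y + 5)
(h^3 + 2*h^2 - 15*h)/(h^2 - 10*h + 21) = h*(h + 5)/(h - 7)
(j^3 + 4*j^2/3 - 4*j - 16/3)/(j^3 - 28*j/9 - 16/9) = 3*(j + 2)/(3*j + 2)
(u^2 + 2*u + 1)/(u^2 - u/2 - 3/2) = 2*(u + 1)/(2*u - 3)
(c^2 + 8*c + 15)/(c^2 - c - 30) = (c + 3)/(c - 6)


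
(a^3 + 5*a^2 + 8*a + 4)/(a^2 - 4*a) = (a^3 + 5*a^2 + 8*a + 4)/(a*(a - 4))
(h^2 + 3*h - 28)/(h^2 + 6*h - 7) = (h - 4)/(h - 1)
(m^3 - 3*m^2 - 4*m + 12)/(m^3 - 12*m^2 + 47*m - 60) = (m^2 - 4)/(m^2 - 9*m + 20)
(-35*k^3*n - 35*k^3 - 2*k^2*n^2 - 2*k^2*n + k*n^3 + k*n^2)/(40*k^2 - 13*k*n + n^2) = k*(-35*k^2*n - 35*k^2 - 2*k*n^2 - 2*k*n + n^3 + n^2)/(40*k^2 - 13*k*n + n^2)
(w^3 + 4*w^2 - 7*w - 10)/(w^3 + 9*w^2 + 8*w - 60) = (w + 1)/(w + 6)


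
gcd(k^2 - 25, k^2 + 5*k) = k + 5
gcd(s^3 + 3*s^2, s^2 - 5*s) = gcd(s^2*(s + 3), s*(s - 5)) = s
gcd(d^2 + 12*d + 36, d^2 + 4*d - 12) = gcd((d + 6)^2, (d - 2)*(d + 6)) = d + 6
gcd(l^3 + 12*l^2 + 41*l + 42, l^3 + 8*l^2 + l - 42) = l^2 + 10*l + 21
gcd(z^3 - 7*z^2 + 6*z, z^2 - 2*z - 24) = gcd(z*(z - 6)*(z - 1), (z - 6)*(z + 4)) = z - 6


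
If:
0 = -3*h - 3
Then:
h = -1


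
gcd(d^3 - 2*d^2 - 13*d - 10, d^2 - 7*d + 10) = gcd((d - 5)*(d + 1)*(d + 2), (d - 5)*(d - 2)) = d - 5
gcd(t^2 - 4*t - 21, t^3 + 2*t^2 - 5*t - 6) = t + 3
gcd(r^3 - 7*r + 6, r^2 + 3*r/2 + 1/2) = 1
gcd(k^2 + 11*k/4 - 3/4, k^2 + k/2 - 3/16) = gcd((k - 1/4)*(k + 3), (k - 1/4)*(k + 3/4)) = k - 1/4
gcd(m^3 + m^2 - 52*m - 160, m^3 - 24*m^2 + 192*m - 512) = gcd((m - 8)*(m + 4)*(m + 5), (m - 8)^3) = m - 8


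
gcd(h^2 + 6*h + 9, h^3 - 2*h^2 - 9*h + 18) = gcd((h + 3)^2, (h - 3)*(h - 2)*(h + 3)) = h + 3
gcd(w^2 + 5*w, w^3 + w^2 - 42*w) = w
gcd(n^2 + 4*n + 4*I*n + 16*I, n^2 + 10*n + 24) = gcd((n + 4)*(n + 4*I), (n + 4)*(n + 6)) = n + 4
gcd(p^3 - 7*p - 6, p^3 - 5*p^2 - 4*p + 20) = p + 2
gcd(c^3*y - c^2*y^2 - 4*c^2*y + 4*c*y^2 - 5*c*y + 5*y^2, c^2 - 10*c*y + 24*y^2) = 1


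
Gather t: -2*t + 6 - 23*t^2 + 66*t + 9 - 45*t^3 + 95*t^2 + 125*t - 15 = -45*t^3 + 72*t^2 + 189*t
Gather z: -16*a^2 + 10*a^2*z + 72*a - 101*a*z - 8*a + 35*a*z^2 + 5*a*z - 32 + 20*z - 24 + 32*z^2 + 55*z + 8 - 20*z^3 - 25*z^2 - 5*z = -16*a^2 + 64*a - 20*z^3 + z^2*(35*a + 7) + z*(10*a^2 - 96*a + 70) - 48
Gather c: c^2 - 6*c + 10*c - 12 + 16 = c^2 + 4*c + 4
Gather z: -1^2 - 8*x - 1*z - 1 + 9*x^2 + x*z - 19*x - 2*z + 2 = 9*x^2 - 27*x + z*(x - 3)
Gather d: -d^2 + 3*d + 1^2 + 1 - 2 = -d^2 + 3*d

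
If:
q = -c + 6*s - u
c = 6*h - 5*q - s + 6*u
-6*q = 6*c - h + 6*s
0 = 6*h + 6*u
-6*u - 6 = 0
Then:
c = 55/168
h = 1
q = -1/24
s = -5/42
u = -1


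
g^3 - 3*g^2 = g^2*(g - 3)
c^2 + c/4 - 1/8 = (c - 1/4)*(c + 1/2)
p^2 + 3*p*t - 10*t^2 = (p - 2*t)*(p + 5*t)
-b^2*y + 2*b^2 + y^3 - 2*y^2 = (-b + y)*(b + y)*(y - 2)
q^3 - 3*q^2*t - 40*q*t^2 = q*(q - 8*t)*(q + 5*t)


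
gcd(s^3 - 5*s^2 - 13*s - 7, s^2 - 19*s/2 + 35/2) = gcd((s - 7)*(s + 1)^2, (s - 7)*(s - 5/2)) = s - 7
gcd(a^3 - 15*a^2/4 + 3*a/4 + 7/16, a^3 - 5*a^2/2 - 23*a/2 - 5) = 1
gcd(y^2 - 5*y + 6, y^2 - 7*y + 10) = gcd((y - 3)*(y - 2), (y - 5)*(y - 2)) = y - 2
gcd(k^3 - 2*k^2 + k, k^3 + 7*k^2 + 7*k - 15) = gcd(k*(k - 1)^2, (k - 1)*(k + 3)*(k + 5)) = k - 1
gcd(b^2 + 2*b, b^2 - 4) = b + 2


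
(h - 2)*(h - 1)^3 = h^4 - 5*h^3 + 9*h^2 - 7*h + 2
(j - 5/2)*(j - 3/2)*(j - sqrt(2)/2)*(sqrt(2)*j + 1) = sqrt(2)*j^4 - 4*sqrt(2)*j^3 + 13*sqrt(2)*j^2/4 + 2*sqrt(2)*j - 15*sqrt(2)/8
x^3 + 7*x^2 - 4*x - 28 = (x - 2)*(x + 2)*(x + 7)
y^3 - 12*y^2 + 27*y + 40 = (y - 8)*(y - 5)*(y + 1)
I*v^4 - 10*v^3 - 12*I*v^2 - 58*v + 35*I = (v - I)*(v + 5*I)*(v + 7*I)*(I*v + 1)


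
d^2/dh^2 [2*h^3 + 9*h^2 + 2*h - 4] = 12*h + 18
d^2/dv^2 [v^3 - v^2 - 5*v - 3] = 6*v - 2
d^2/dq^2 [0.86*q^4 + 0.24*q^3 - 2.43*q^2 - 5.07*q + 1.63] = 10.32*q^2 + 1.44*q - 4.86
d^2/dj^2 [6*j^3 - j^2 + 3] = 36*j - 2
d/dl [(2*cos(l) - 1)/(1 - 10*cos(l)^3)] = 2*(-20*cos(l)^3 + 15*cos(l)^2 - 1)*sin(l)/(100*cos(l)^6 - 20*cos(l)^3 + 1)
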